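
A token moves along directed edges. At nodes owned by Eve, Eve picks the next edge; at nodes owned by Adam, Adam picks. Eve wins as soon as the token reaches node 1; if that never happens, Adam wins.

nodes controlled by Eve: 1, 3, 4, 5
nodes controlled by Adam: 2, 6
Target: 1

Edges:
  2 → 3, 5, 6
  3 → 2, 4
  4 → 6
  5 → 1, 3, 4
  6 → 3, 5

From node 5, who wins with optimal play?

Eve

A0 = {1}
A1: add {5} — 5 (Eve) has 5→1.
A2 = A1; e.g. 2 (Adam) can still go to 3. Fixed point.
5 ∈ A1, so Eve can force the target.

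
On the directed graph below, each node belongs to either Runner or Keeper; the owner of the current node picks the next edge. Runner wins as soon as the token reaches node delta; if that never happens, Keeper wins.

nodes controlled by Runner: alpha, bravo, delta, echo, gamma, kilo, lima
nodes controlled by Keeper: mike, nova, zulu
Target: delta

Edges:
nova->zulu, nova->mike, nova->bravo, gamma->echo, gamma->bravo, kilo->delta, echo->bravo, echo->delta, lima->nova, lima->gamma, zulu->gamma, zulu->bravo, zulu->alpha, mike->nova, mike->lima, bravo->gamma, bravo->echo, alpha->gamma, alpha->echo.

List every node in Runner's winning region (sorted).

alpha, bravo, delta, echo, gamma, kilo, lima, zulu

A0 = {delta}
A1: add {echo, kilo} — kilo (Runner) has kilo→delta; echo (Runner) has echo→delta.
A2: add {alpha, bravo, gamma} — gamma (Runner) has gamma→echo; bravo (Runner) has bravo→echo; alpha (Runner) has alpha→echo.
A3: add {lima, zulu} — lima (Runner) has lima→gamma; zulu (Keeper): all of {gamma, bravo, alpha} already in.
A4 = A3; e.g. nova (Keeper) can still go to mike. Fixed point.
Runner's winning region = {alpha, bravo, delta, echo, gamma, kilo, lima, zulu}.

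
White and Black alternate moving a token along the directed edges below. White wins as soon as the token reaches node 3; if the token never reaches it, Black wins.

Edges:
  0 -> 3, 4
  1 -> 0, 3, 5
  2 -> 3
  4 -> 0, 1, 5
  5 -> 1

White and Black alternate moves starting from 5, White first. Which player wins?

Black

Track states (vertex, player-to-move).
A0 = {(3,White), (3,Black)}
A1: add {(0,White), (1,White), (2,White), (2,Black)}.
A2: add {(5,Black)}.
A3: add {(4,White)}.
A4: add {(0,Black)}.
A5 = A4; e.g. (1,Black) stays out. (5,White) never enters ⇒ Black avoids the target.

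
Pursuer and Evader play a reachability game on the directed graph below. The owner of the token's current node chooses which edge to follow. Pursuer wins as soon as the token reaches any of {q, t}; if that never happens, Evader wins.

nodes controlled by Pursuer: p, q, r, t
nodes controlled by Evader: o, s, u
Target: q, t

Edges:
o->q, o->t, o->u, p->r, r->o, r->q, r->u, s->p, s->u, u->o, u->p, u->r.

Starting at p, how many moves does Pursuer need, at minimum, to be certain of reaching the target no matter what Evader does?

2

A0 = {q, t}
A1: add {r} — r (Pursuer) has r→q.
A2: add {p} — p (Pursuer) has p→r.
A3 = A2; e.g. o (Evader) can still go to u. Fixed point.
p enters the attractor at level 2, so Pursuer can force the target in 2 moves from there.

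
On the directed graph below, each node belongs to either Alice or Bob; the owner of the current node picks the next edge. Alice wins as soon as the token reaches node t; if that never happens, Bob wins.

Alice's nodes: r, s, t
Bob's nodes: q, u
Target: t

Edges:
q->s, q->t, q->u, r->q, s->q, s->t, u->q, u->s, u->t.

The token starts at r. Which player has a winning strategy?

A0 = {t}
A1: add {s} — s (Alice) has s→t.
A2 = A1; e.g. q (Bob) can still go to u. Fixed point.
r never enters the attractor, so Bob can avoid the target forever.

Bob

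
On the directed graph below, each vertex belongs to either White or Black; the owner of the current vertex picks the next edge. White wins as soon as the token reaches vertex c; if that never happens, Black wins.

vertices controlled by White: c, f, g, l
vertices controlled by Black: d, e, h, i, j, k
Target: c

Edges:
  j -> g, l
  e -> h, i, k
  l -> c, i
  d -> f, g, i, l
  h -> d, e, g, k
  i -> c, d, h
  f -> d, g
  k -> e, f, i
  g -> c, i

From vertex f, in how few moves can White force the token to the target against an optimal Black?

A0 = {c}
A1: add {g, l} — g (White) has g→c; l (White) has l→c.
A2: add {f, j} — f (White) has f→g; j (Black): all of {g, l} already in.
A3 = A2; e.g. d (Black) can still go to i. Fixed point.
f enters the attractor at level 2, so White can force the target in 2 moves from there.

2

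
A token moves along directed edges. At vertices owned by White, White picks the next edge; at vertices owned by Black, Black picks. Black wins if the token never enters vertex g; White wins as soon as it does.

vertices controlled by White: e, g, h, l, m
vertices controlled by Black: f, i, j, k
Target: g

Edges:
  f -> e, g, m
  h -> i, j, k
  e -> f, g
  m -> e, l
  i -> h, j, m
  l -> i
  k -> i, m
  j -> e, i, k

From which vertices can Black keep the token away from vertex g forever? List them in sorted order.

A0 = {g}
A1: add {e} — e (White) has e→g.
A2: add {m} — m (White) has m→e.
A3: add {f} — f (Black): all of {e, g, m} already in.
A4 = A3; e.g. h (White) has no edge into A3. Fixed point.
White's attractor = {e, f, g, m}; Black avoids the target exactly from the complement.

h, i, j, k, l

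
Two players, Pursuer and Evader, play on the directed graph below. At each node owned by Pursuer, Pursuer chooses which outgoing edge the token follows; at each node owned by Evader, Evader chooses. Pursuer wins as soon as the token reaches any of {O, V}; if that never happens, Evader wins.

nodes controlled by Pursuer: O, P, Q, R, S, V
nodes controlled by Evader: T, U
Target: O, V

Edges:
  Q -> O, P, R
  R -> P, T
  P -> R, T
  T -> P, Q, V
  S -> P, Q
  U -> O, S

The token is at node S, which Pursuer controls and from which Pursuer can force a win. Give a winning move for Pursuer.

A0 = {O, V}
A1: add {Q} — Q (Pursuer) has Q→O.
A2: add {S} — S (Pursuer) has S→Q.
A3: add {U} — U (Evader): all of {O, S} already in.
A4 = A3; e.g. P (Pursuer) has no edge into A3. Fixed point.
From S, successor Q is in the attractor (rank 1); the other successor P is not.

Q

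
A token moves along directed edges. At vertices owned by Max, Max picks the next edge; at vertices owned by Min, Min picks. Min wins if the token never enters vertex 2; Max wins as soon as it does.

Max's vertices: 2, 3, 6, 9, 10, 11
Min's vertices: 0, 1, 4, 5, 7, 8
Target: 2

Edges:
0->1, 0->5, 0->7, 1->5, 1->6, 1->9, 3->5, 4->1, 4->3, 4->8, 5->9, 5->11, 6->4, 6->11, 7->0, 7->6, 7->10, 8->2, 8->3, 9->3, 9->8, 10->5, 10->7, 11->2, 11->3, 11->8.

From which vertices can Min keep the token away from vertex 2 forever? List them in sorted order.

A0 = {2}
A1: add {11} — 11 (Max) has 11→2.
A2: add {6} — 6 (Max) has 6→11.
A3 = A2; e.g. 0 (Min) can still go to 1. Fixed point.
Max's attractor = {2, 6, 11}; Min avoids the target exactly from the complement.

0, 1, 3, 4, 5, 7, 8, 9, 10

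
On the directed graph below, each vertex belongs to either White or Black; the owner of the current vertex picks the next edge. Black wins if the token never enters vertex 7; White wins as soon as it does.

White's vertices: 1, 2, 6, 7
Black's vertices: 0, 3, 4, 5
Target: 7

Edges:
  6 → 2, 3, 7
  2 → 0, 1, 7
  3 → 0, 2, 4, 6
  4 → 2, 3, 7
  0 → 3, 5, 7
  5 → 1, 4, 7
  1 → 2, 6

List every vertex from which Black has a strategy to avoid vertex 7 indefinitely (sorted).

0, 3, 4, 5

A0 = {7}
A1: add {2, 6} — 2 (White) has 2→7; 6 (White) has 6→7.
A2: add {1} — 1 (White) has 1→2.
A3 = A2; e.g. 0 (Black) can still go to 3. Fixed point.
White's attractor = {1, 2, 6, 7}; Black avoids the target exactly from the complement.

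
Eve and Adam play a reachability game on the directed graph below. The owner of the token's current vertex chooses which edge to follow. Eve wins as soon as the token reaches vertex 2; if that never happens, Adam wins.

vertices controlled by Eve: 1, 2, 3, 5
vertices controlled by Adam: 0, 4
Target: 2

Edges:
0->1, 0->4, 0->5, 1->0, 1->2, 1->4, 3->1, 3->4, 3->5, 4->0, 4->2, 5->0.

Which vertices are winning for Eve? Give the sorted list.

1, 2, 3

A0 = {2}
A1: add {1} — 1 (Eve) has 1→2.
A2: add {3} — 3 (Eve) has 3→1.
A3 = A2; e.g. 0 (Adam) can still go to 4. Fixed point.
Eve's winning region = {1, 2, 3}.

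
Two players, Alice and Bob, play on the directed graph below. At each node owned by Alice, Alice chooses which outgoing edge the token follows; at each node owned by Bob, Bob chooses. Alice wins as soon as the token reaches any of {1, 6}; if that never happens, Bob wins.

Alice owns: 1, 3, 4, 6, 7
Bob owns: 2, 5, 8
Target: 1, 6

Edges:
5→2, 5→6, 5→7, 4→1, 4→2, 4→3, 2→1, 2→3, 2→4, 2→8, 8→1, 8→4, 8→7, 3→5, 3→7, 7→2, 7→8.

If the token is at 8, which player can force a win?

Bob

A0 = {1, 6}
A1: add {4} — 4 (Alice) has 4→1.
A2 = A1; e.g. 2 (Bob) can still go to 3. Fixed point.
8 never enters the attractor, so Bob can avoid the target forever.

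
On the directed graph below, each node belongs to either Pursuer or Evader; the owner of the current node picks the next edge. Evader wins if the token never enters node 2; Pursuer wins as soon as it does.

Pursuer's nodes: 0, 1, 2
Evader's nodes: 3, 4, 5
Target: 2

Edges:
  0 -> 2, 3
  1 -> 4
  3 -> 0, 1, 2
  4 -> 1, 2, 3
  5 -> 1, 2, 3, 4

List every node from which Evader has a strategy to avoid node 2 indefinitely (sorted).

A0 = {2}
A1: add {0} — 0 (Pursuer) has 0→2.
A2 = A1; e.g. 1 (Pursuer) has no edge into A1. Fixed point.
Pursuer's attractor = {0, 2}; Evader avoids the target exactly from the complement.

1, 3, 4, 5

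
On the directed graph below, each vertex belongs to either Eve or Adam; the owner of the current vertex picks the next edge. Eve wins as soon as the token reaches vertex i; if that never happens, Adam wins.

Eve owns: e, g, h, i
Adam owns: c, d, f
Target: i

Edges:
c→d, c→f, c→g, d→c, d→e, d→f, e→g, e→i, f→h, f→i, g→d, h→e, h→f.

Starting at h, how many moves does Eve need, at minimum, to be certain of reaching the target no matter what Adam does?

A0 = {i}
A1: add {e} — e (Eve) has e→i.
A2: add {h} — h (Eve) has h→e.
h enters the attractor at level 2, so Eve can force the target in 2 moves from there.

2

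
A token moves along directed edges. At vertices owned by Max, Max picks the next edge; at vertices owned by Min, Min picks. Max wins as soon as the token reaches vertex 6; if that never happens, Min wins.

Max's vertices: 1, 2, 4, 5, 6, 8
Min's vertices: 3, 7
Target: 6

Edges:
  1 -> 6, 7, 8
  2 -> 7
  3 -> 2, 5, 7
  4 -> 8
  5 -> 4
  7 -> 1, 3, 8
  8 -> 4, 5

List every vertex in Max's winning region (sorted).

1, 6

A0 = {6}
A1: add {1} — 1 (Max) has 1→6.
A2 = A1; e.g. 2 (Max) has no edge into A1. Fixed point.
Max's winning region = {1, 6}.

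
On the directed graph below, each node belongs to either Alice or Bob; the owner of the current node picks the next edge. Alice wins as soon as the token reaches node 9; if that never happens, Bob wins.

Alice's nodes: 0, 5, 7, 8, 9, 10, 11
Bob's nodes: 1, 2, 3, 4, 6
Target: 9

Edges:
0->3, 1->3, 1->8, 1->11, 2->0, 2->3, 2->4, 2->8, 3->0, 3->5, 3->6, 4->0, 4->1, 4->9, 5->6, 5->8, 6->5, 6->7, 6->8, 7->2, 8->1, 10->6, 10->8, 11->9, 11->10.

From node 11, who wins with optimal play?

Alice

A0 = {9}
A1: add {11} — 11 (Alice) has 11→9.
A2 = A1; e.g. 0 (Alice) has no edge into A1. Fixed point.
11 ∈ A1, so Alice can force the target.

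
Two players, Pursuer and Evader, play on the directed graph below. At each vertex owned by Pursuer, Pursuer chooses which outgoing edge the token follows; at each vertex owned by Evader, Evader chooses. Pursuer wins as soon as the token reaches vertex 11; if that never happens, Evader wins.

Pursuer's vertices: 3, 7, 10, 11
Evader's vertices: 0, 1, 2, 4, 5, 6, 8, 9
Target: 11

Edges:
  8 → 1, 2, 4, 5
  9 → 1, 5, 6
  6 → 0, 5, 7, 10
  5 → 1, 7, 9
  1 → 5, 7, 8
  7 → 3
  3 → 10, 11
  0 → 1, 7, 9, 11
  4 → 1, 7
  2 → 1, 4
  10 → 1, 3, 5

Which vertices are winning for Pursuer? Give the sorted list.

A0 = {11}
A1: add {3} — 3 (Pursuer) has 3→11.
A2: add {7, 10} — 7 (Pursuer) has 7→3; 10 (Pursuer) has 10→3.
A3 = A2; e.g. 0 (Evader) can still go to 1. Fixed point.
Pursuer's winning region = {3, 7, 10, 11}.

3, 7, 10, 11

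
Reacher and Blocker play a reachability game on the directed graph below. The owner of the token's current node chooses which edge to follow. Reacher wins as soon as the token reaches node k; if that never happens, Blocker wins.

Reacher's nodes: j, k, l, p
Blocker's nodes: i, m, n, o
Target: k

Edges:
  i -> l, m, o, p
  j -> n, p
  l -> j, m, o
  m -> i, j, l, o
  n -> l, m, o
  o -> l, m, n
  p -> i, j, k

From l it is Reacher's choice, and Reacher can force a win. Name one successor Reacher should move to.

A0 = {k}
A1: add {p} — p (Reacher) has p→k.
A2: add {j} — j (Reacher) has j→p.
A3: add {l} — l (Reacher) has l→j.
A4 = A3; e.g. i (Blocker) can still go to m. Fixed point.
From l, successor j is in the attractor (rank 2); the other successors m, o are not.

j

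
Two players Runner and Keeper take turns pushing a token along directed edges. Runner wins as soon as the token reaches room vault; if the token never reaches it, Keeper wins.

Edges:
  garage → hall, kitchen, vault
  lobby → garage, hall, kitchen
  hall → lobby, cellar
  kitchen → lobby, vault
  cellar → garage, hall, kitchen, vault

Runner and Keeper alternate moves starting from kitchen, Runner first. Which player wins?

Runner

Track states (vertex, player-to-move).
A0 = {(vault,Runner), (vault,Keeper)}
A1: add {(garage,Runner), (kitchen,Runner), (cellar,Runner)}.
(kitchen,Runner) ∈ A1 ⇒ Runner forces the target.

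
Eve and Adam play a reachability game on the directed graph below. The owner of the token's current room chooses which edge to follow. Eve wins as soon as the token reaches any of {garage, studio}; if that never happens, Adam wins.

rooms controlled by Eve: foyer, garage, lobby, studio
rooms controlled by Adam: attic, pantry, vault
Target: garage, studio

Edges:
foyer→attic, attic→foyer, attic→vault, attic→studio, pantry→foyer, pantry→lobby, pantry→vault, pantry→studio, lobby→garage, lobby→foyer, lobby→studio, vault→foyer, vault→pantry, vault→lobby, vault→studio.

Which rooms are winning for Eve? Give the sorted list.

garage, lobby, studio

A0 = {garage, studio}
A1: add {lobby} — lobby (Eve) has lobby→garage.
A2 = A1; e.g. foyer (Eve) has no edge into A1. Fixed point.
Eve's winning region = {garage, lobby, studio}.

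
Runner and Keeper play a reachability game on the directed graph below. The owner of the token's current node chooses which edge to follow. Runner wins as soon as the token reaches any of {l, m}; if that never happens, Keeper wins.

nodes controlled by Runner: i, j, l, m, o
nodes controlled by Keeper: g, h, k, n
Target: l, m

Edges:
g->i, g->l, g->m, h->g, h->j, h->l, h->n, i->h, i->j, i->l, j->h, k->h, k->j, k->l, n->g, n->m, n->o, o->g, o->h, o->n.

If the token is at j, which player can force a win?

A0 = {l, m}
A1: add {i} — i (Runner) has i→l.
A2: add {g} — g (Keeper): all of {i, l, m} already in.
A3: add {o} — o (Runner) has o→g.
A4: add {n} — n (Keeper): all of {g, m, o} already in.
A5 = A4; e.g. h (Keeper) can still go to j. Fixed point.
j never enters the attractor, so Keeper can avoid the target forever.

Keeper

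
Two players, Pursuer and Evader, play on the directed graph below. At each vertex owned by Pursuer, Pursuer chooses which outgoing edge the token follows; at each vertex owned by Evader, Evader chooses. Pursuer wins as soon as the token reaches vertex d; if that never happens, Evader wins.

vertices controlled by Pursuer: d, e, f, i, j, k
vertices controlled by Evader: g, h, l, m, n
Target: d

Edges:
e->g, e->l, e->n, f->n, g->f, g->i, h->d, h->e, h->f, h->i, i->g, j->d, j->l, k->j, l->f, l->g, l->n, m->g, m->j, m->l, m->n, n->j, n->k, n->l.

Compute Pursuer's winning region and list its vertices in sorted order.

A0 = {d}
A1: add {j} — j (Pursuer) has j→d.
A2: add {k} — k (Pursuer) has k→j.
A3 = A2; e.g. e (Pursuer) has no edge into A2. Fixed point.
Pursuer's winning region = {d, j, k}.

d, j, k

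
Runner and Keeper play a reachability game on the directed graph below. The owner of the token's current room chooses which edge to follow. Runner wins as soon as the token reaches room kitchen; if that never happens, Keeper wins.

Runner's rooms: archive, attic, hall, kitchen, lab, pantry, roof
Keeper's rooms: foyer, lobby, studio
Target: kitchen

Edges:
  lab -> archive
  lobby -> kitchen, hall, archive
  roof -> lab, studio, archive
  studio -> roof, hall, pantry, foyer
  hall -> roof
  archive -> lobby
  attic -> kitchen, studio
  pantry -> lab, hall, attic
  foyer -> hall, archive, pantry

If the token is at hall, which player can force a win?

A0 = {kitchen}
A1: add {attic} — attic (Runner) has attic→kitchen.
A2: add {pantry} — pantry (Runner) has pantry→attic.
A3 = A2; e.g. lab (Runner) has no edge into A2. Fixed point.
hall never enters the attractor, so Keeper can avoid the target forever.

Keeper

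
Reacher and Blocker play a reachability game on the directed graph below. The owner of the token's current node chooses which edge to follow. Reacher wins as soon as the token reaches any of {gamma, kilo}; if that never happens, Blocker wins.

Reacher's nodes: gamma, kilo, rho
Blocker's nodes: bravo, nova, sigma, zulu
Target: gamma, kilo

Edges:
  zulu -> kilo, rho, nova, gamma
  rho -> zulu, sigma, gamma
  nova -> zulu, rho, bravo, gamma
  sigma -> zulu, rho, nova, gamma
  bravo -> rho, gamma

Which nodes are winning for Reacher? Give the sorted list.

A0 = {gamma, kilo}
A1: add {rho} — rho (Reacher) has rho→gamma.
A2: add {bravo} — bravo (Blocker): all of {rho, gamma} already in.
A3 = A2; e.g. zulu (Blocker) can still go to nova. Fixed point.
Reacher's winning region = {bravo, gamma, kilo, rho}.

bravo, gamma, kilo, rho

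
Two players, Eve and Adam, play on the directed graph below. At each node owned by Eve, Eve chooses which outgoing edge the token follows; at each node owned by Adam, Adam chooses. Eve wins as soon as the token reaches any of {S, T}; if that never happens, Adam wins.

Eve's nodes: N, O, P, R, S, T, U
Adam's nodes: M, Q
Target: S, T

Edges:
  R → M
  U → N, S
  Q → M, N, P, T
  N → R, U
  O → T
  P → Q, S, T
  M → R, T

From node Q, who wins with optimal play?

Adam

A0 = {S, T}
A1: add {O, P, U} — O (Eve) has O→T; P (Eve) has P→S; U (Eve) has U→S.
A2: add {N} — N (Eve) has N→U.
A3 = A2; e.g. M (Adam) can still go to R. Fixed point.
Q never enters the attractor, so Adam can avoid the target forever.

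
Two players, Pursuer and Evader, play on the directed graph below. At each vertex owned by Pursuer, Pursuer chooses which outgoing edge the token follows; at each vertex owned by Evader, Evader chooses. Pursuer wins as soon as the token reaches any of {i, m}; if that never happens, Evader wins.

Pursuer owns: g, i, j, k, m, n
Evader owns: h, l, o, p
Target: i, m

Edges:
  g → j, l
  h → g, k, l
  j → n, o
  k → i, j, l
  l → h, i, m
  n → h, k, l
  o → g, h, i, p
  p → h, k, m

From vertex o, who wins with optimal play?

Evader

A0 = {i, m}
A1: add {k} — k (Pursuer) has k→i.
A2: add {n} — n (Pursuer) has n→k.
A3: add {j} — j (Pursuer) has j→n.
A4: add {g} — g (Pursuer) has g→j.
A5 = A4; e.g. h (Evader) can still go to l. Fixed point.
o never enters the attractor, so Evader can avoid the target forever.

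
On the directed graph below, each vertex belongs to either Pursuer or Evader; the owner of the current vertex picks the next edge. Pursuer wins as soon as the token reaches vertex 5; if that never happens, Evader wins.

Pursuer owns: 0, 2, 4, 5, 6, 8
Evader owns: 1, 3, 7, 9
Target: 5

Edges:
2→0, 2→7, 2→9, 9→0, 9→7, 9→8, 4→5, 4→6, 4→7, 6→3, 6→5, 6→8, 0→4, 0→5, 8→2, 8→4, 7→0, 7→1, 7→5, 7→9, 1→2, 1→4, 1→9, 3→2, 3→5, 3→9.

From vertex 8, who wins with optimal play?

A0 = {5}
A1: add {0, 4, 6} — 0 (Pursuer) has 0→5; 4 (Pursuer) has 4→5; 6 (Pursuer) has 6→5.
A2: add {2, 8} — 2 (Pursuer) has 2→0; 8 (Pursuer) has 8→4.
A3 = A2; e.g. 1 (Evader) can still go to 9. Fixed point.
8 ∈ A2, so Pursuer can force the target.

Pursuer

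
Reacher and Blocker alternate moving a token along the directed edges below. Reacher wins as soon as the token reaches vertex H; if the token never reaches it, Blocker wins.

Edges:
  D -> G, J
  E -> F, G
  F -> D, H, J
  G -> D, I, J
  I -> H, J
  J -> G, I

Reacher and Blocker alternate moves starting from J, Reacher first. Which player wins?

Track states (vertex, player-to-move).
A0 = {(H,Reacher), (H,Blocker)}
A1: add {(F,Reacher), (I,Reacher)}.
A2 = A1; e.g. (D,Reacher) stays out. (J,Reacher) never enters ⇒ Blocker avoids the target.

Blocker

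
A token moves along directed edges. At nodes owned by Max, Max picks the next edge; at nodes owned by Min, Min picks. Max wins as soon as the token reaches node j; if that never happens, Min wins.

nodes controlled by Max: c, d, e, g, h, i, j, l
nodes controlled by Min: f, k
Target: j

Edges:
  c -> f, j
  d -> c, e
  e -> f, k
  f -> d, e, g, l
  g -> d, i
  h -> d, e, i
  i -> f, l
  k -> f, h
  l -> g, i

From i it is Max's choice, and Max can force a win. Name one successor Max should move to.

A0 = {j}
A1: add {c} — c (Max) has c→j.
A2: add {d} — d (Max) has d→c.
A3: add {g, h} — g (Max) has g→d; h (Max) has h→d.
A4: add {l} — l (Max) has l→g.
A5: add {i} — i (Max) has i→l.
A6 = A5; e.g. e (Max) has no edge into A5. Fixed point.
From i, successor l is in the attractor (rank 4); the other successor f is not.

l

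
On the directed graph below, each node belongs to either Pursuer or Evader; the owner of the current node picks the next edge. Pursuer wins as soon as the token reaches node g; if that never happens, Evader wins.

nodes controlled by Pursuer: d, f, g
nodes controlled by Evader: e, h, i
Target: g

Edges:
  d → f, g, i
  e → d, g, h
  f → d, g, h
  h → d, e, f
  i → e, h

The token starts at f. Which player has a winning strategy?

A0 = {g}
A1: add {d, f} — d (Pursuer) has d→g; f (Pursuer) has f→g.
A2 = A1; e.g. e (Evader) can still go to h. Fixed point.
f ∈ A1, so Pursuer can force the target.

Pursuer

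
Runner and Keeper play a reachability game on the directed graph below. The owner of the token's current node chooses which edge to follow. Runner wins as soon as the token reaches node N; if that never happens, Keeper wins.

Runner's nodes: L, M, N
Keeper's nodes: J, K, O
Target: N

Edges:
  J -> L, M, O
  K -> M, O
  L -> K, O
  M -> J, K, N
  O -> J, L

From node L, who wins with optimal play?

Keeper

A0 = {N}
A1: add {M} — M (Runner) has M→N.
A2 = A1; e.g. J (Keeper) can still go to L. Fixed point.
L never enters the attractor, so Keeper can avoid the target forever.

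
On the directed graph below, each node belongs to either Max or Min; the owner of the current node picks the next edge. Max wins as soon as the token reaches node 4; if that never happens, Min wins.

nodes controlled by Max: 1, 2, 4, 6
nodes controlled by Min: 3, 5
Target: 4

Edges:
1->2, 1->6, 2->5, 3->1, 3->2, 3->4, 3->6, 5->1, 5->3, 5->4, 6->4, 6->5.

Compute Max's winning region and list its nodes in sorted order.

1, 4, 6

A0 = {4}
A1: add {6} — 6 (Max) has 6→4.
A2: add {1} — 1 (Max) has 1→6.
A3 = A2; e.g. 2 (Max) has no edge into A2. Fixed point.
Max's winning region = {1, 4, 6}.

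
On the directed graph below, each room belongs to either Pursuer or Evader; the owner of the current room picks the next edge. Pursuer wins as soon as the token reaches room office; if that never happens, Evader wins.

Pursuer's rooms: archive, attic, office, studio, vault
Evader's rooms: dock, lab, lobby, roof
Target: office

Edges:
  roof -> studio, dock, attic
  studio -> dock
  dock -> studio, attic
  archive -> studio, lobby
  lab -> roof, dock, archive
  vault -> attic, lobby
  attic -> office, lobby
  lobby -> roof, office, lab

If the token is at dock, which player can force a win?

A0 = {office}
A1: add {attic} — attic (Pursuer) has attic→office.
A2: add {vault} — vault (Pursuer) has vault→attic.
A3 = A2; e.g. roof (Evader) can still go to studio. Fixed point.
dock never enters the attractor, so Evader can avoid the target forever.

Evader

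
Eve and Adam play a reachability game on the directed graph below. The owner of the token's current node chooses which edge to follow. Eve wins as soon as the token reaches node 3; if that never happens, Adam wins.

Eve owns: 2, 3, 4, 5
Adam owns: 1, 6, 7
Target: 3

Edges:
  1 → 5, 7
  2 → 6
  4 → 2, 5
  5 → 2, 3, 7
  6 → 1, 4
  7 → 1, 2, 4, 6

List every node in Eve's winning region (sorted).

3, 4, 5

A0 = {3}
A1: add {5} — 5 (Eve) has 5→3.
A2: add {4} — 4 (Eve) has 4→5.
A3 = A2; e.g. 1 (Adam) can still go to 7. Fixed point.
Eve's winning region = {3, 4, 5}.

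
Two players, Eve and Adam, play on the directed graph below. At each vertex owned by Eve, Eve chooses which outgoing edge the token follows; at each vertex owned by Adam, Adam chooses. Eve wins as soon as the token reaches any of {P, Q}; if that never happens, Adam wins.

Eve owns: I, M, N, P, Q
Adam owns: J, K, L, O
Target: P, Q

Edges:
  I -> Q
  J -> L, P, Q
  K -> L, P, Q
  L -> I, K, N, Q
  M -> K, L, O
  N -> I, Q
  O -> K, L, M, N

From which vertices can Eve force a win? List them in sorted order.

A0 = {P, Q}
A1: add {I, N} — I (Eve) has I→Q; N (Eve) has N→Q.
A2 = A1; e.g. J (Adam) can still go to L. Fixed point.
Eve's winning region = {I, N, P, Q}.

I, N, P, Q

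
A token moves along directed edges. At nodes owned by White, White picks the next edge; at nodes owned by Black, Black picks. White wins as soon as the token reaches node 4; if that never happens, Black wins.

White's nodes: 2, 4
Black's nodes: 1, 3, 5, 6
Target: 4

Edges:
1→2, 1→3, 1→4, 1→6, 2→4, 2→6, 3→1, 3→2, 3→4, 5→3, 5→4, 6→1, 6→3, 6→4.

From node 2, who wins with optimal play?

A0 = {4}
A1: add {2} — 2 (White) has 2→4.
A2 = A1; e.g. 1 (Black) can still go to 3. Fixed point.
2 ∈ A1, so White can force the target.

White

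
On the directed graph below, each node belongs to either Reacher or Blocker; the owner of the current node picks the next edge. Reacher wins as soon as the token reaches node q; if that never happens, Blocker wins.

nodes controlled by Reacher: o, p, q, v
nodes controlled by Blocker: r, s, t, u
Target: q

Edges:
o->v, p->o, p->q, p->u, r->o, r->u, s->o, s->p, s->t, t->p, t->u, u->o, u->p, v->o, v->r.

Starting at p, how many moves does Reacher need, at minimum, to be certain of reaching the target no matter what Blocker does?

A0 = {q}
A1: add {p} — p (Reacher) has p→q.
A2 = A1; e.g. o (Reacher) has no edge into A1. Fixed point.
p enters the attractor at level 1, so Reacher can force the target in 1 move from there.

1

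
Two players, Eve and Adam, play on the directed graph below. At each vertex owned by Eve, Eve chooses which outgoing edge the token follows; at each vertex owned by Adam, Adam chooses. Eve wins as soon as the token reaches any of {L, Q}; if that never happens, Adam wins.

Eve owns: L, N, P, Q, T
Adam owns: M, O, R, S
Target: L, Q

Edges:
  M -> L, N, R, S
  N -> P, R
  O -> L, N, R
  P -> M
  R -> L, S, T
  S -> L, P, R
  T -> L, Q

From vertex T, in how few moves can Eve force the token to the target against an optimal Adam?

A0 = {L, Q}
A1: add {T} — T (Eve) has T→L.
A2 = A1; e.g. M (Adam) can still go to N. Fixed point.
T enters the attractor at level 1, so Eve can force the target in 1 move from there.

1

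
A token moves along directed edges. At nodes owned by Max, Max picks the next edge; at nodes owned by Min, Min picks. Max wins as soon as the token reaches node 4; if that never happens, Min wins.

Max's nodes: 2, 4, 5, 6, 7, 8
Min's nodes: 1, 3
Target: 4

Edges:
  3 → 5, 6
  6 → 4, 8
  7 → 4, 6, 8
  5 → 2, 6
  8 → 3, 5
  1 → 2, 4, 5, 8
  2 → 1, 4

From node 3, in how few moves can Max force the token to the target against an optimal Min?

3

A0 = {4}
A1: add {2, 6, 7} — 2 (Max) has 2→4; 6 (Max) has 6→4; 7 (Max) has 7→4.
A2: add {5} — 5 (Max) has 5→2.
A3: add {3, 8} — 3 (Min): all of {5, 6} already in; 8 (Max) has 8→5.
3 enters the attractor at level 3, so Max can force the target in 3 moves from there.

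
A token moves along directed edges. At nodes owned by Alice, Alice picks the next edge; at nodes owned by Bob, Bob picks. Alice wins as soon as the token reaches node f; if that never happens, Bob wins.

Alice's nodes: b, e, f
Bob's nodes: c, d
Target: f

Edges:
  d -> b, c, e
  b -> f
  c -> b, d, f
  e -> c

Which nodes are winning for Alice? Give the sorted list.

b, f

A0 = {f}
A1: add {b} — b (Alice) has b→f.
A2 = A1; e.g. c (Bob) can still go to d. Fixed point.
Alice's winning region = {b, f}.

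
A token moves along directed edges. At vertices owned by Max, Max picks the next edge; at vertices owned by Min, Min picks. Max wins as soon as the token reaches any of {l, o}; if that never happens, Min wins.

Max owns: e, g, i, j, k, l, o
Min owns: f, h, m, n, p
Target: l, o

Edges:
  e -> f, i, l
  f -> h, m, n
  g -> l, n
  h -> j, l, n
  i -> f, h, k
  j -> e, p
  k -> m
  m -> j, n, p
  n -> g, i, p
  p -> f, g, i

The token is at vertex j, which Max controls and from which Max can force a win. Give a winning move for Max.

e

A0 = {l, o}
A1: add {e, g} — e (Max) has e→l; g (Max) has g→l.
A2: add {j} — j (Max) has j→e.
A3 = A2; e.g. f (Min) can still go to h. Fixed point.
From j, successor e is in the attractor (rank 1); the other successor p is not.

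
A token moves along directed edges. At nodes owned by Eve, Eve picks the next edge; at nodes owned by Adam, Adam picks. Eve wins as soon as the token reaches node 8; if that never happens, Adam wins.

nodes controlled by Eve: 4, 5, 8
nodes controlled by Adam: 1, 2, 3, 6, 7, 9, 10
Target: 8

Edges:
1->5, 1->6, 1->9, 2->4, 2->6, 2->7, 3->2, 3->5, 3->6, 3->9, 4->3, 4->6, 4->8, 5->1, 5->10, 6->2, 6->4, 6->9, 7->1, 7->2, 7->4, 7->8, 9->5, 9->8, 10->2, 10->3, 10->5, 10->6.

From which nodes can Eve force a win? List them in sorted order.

4, 8

A0 = {8}
A1: add {4} — 4 (Eve) has 4→8.
A2 = A1; e.g. 1 (Adam) can still go to 5. Fixed point.
Eve's winning region = {4, 8}.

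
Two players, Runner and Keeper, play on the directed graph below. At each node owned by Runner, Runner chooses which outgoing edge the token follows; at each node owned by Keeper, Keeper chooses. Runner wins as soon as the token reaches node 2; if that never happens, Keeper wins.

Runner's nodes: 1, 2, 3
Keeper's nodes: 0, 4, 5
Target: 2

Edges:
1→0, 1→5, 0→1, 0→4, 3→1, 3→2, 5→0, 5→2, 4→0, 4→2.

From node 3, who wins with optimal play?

A0 = {2}
A1: add {3} — 3 (Runner) has 3→2.
A2 = A1; e.g. 0 (Keeper) can still go to 1. Fixed point.
3 ∈ A1, so Runner can force the target.

Runner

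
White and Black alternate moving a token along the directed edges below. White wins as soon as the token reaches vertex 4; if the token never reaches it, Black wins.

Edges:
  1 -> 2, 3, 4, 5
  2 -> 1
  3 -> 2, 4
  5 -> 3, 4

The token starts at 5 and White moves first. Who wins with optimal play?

White

Track states (vertex, player-to-move).
A0 = {(4,White), (4,Black)}
A1: add {(1,White), (3,White), (5,White)}.
(5,White) ∈ A1 ⇒ White forces the target.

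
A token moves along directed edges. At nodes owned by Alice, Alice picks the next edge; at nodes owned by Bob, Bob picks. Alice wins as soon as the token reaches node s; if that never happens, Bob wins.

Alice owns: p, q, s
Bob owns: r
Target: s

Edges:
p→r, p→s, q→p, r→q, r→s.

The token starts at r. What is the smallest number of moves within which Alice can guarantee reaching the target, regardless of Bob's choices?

A0 = {s}
A1: add {p} — p (Alice) has p→s.
A2: add {q} — q (Alice) has q→p.
A3: add {r} — r (Bob): all of {q, s} already in.
A3 = all vertices. Fixed point.
r enters the attractor at level 3, so Alice can force the target in 3 moves from there.

3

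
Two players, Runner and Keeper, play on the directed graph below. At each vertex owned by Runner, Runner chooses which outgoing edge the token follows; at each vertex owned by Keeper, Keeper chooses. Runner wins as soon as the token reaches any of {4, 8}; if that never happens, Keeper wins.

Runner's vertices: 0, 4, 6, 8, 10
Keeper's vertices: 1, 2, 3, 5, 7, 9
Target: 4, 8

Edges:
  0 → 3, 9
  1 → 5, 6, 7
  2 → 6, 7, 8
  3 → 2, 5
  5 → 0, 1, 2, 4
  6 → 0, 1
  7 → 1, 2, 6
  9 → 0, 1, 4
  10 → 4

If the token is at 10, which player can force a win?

Runner

A0 = {4, 8}
A1: add {10} — 10 (Runner) has 10→4.
A2 = A1; e.g. 0 (Runner) has no edge into A1. Fixed point.
10 ∈ A1, so Runner can force the target.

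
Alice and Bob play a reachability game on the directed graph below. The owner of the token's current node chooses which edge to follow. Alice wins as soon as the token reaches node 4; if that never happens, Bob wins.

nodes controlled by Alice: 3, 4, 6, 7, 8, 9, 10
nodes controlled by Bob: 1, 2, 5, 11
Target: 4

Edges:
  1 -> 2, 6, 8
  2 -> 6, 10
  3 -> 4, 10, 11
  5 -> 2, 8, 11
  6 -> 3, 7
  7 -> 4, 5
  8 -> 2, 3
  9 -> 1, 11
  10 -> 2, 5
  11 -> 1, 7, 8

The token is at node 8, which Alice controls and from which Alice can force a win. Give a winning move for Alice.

A0 = {4}
A1: add {3, 7} — 3 (Alice) has 3→4; 7 (Alice) has 7→4.
A2: add {6, 8} — 6 (Alice) has 6→3; 8 (Alice) has 8→3.
A3 = A2; e.g. 1 (Bob) can still go to 2. Fixed point.
From 8, successor 3 is in the attractor (rank 1); the other successor 2 is not.

3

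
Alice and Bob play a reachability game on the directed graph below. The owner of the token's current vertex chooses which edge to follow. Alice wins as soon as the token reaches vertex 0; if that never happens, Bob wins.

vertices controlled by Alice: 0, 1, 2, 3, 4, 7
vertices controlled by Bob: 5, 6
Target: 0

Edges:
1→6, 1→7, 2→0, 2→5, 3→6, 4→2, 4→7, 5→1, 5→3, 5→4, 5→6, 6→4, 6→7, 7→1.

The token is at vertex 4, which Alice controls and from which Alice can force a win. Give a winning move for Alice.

A0 = {0}
A1: add {2} — 2 (Alice) has 2→0.
A2: add {4} — 4 (Alice) has 4→2.
A3 = A2; e.g. 1 (Alice) has no edge into A2. Fixed point.
From 4, successor 2 is in the attractor (rank 1); the other successor 7 is not.

2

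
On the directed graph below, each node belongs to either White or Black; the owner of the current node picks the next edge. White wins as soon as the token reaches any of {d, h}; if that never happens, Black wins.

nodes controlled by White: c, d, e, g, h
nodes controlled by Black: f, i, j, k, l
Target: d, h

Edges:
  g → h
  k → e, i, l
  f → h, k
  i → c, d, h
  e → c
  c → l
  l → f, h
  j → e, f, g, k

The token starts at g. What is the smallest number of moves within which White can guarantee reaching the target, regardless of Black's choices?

1

A0 = {d, h}
A1: add {g} — g (White) has g→h.
A2 = A1; e.g. c (White) has no edge into A1. Fixed point.
g enters the attractor at level 1, so White can force the target in 1 move from there.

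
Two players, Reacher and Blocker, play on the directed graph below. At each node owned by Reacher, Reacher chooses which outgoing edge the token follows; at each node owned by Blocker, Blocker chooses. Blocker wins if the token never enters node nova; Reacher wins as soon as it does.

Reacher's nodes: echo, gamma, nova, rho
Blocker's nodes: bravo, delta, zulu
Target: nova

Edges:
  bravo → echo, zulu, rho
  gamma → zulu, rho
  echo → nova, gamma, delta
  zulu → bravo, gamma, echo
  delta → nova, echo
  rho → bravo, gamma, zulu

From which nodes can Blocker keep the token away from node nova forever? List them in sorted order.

bravo, gamma, rho, zulu

A0 = {nova}
A1: add {echo} — echo (Reacher) has echo→nova.
A2: add {delta} — delta (Blocker): all of {nova, echo} already in.
A3 = A2; e.g. bravo (Blocker) can still go to zulu. Fixed point.
Reacher's attractor = {delta, echo, nova}; Blocker avoids the target exactly from the complement.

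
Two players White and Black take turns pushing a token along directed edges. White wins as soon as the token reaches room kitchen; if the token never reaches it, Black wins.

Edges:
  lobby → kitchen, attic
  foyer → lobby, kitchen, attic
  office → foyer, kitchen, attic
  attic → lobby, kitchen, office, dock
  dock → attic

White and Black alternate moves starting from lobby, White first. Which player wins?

Track states (vertex, player-to-move).
A0 = {(kitchen,White), (kitchen,Black)}
A1: add {(lobby,White), (foyer,White), (office,White), (attic,White)}.
(lobby,White) ∈ A1 ⇒ White forces the target.

White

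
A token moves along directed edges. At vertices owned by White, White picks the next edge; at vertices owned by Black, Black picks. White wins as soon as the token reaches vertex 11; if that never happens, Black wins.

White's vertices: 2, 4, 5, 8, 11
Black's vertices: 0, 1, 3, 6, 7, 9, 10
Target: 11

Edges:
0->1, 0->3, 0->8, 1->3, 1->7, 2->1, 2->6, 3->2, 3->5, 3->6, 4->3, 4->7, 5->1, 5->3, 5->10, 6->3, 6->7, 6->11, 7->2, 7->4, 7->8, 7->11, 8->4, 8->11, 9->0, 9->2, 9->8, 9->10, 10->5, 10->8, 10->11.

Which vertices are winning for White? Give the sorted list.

8, 11

A0 = {11}
A1: add {8} — 8 (White) has 8→11.
A2 = A1; e.g. 0 (Black) can still go to 1. Fixed point.
White's winning region = {8, 11}.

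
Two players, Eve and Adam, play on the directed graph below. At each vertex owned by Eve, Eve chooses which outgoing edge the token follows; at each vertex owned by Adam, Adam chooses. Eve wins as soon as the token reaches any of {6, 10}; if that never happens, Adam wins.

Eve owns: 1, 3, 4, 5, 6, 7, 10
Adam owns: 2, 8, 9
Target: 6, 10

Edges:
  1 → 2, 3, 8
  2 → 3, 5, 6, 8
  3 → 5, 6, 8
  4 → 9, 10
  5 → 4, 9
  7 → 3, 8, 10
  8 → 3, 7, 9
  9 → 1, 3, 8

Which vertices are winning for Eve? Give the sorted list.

1, 3, 4, 5, 6, 7, 10

A0 = {6, 10}
A1: add {3, 4, 7} — 3 (Eve) has 3→6; 4 (Eve) has 4→10; 7 (Eve) has 7→10.
A2: add {1, 5} — 1 (Eve) has 1→3; 5 (Eve) has 5→4.
A3 = A2; e.g. 2 (Adam) can still go to 8. Fixed point.
Eve's winning region = {1, 3, 4, 5, 6, 7, 10}.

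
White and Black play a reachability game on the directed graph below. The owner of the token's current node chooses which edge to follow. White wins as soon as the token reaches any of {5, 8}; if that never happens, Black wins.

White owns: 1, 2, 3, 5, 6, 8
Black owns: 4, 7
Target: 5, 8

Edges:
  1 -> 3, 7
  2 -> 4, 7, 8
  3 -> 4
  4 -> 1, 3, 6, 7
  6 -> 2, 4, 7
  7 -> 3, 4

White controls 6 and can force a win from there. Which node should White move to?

2

A0 = {5, 8}
A1: add {2} — 2 (White) has 2→8.
A2: add {6} — 6 (White) has 6→2.
A3 = A2; e.g. 1 (White) has no edge into A2. Fixed point.
From 6, successor 2 is in the attractor (rank 1); the other successors 4, 7 are not.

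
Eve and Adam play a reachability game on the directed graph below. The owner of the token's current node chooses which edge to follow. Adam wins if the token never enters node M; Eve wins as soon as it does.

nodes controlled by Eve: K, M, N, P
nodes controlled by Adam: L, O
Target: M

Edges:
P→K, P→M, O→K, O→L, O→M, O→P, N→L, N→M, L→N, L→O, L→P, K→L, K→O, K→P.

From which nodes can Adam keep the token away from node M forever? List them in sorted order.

A0 = {M}
A1: add {N, P} — N (Eve) has N→M; P (Eve) has P→M.
A2: add {K} — K (Eve) has K→P.
A3 = A2; e.g. L (Adam) can still go to O. Fixed point.
Eve's attractor = {K, M, N, P}; Adam avoids the target exactly from the complement.

L, O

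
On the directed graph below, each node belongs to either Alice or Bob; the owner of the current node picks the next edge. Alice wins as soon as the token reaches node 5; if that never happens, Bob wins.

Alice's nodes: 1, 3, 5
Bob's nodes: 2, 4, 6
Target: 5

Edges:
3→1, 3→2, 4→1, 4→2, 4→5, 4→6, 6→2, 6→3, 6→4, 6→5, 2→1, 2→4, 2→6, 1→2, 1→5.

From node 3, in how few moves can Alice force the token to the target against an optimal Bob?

A0 = {5}
A1: add {1} — 1 (Alice) has 1→5.
A2: add {3} — 3 (Alice) has 3→1.
A3 = A2; e.g. 2 (Bob) can still go to 4. Fixed point.
3 enters the attractor at level 2, so Alice can force the target in 2 moves from there.

2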